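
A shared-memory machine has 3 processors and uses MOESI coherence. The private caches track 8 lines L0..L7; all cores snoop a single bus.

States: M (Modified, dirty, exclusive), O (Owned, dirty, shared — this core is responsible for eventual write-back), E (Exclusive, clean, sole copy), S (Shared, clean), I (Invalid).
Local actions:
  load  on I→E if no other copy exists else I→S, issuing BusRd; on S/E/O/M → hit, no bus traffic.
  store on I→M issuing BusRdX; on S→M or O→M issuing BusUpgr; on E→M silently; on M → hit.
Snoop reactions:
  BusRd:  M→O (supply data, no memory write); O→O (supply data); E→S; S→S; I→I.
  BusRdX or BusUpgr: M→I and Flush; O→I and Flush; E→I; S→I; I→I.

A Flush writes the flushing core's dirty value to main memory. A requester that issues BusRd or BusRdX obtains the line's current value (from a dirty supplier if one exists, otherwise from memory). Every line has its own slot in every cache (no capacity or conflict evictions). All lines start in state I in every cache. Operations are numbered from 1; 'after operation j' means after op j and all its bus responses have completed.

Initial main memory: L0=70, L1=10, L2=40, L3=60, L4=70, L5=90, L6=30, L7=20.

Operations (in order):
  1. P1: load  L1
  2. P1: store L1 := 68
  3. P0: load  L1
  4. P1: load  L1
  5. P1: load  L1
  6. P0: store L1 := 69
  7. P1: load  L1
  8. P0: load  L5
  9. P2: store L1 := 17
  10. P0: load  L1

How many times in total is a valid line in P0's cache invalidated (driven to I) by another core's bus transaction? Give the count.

step 1: P1: load  L1  ⟶  IEI  (L1)  txn=BusRd  M[L1]=10
step 2: P1: store L1 := 68  ⟶  IMI  (L1)  txn=∅  M[L1]=10
step 3: P0: load  L1  ⟶  SOI  (L1)  txn=BusRd  M[L1]=10
step 4: P1: load  L1  ⟶  SOI  (L1)  txn=∅  M[L1]=10
step 5: P1: load  L1  ⟶  SOI  (L1)  txn=∅  M[L1]=10
step 6: P0: store L1 := 69  ⟶  MII  (L1)  txn=BusUpgr+Flush  M[L1]=68
step 7: P1: load  L1  ⟶  OSI  (L1)  txn=BusRd  M[L1]=68
step 8: P0: load  L5  ⟶  EII  (L5)  txn=BusRd  M[L5]=90
step 9: P2: store L1 := 17  ⟶  IIM  (L1)  txn=BusRdX+Flush  M[L1]=69
step 10: P0: load  L1  ⟶  SIO  (L1)  txn=BusRd  M[L1]=69

invalidations = 1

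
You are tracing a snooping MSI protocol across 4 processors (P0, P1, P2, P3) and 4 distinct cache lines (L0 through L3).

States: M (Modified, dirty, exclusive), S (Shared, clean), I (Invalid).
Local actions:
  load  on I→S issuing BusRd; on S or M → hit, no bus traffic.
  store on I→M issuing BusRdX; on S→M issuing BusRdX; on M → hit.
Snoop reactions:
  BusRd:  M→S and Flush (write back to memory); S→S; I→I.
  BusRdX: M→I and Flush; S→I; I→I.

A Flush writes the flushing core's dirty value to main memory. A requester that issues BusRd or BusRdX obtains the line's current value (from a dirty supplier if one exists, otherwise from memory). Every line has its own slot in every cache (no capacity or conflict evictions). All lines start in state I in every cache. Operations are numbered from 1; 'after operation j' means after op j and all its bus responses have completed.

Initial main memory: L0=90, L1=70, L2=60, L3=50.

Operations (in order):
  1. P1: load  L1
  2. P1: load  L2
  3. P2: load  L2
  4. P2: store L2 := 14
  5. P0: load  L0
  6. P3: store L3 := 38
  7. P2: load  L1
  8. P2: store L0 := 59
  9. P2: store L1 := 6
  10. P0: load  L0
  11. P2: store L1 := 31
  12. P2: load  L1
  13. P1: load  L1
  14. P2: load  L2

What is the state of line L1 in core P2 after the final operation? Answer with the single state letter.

[1] P1: load  L1 | P0:I, P1:S(70), P2:I, P3:I | bus: BusRd
[2] P1: load  L2 | P0:I, P1:S(60), P2:I, P3:I | bus: BusRd
[3] P2: load  L2 | P0:I, P1:S(60), P2:S(60), P3:I | bus: BusRd
[4] P2: store L2 := 14 | P0:I, P1:I, P2:M(14), P3:I | bus: BusRdX
[5] P0: load  L0 | P0:S(90), P1:I, P2:I, P3:I | bus: BusRd
[6] P3: store L3 := 38 | P0:I, P1:I, P2:I, P3:M(38) | bus: BusRdX
[7] P2: load  L1 | P0:I, P1:S(70), P2:S(70), P3:I | bus: BusRd
[8] P2: store L0 := 59 | P0:I, P1:I, P2:M(59), P3:I | bus: BusRdX
[9] P2: store L1 := 6 | P0:I, P1:I, P2:M(6), P3:I | bus: BusRdX
[10] P0: load  L0 | P0:S(59), P1:I, P2:S(59), P3:I | bus: BusRd,Flush
[11] P2: store L1 := 31 | P0:I, P1:I, P2:M(31), P3:I | bus: none
[12] P2: load  L1 | P0:I, P1:I, P2:M(31), P3:I | bus: none
[13] P1: load  L1 | P0:I, P1:S(31), P2:S(31), P3:I | bus: BusRd,Flush
[14] P2: load  L2 | P0:I, P1:I, P2:M(14), P3:I | bus: none

state = S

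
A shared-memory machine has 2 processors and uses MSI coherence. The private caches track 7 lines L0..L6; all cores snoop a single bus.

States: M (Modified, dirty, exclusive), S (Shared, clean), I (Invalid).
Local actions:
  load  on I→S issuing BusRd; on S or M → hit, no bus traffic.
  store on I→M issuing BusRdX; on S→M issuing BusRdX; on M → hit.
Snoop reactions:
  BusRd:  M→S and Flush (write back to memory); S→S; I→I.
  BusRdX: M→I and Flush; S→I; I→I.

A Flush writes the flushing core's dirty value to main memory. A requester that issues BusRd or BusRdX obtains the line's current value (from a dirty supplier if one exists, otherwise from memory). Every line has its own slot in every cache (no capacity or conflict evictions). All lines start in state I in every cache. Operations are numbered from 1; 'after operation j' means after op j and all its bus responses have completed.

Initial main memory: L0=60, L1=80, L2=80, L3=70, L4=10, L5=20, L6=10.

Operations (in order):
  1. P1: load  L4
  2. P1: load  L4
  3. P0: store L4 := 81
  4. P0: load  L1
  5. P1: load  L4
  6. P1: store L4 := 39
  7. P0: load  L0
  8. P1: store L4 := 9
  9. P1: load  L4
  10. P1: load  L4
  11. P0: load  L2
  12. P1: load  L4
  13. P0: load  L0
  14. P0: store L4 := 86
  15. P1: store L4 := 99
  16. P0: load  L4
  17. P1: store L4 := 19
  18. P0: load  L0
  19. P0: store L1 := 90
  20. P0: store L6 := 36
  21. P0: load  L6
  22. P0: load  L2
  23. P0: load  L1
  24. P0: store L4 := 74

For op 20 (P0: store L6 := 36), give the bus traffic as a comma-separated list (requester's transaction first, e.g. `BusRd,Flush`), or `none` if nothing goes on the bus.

  op1 P1: load  L4 → I/S on L4; bus BusRd; mem=10
  op2 P1: load  L4 → I/S on L4; bus (none); mem=10
  op3 P0: store L4 := 81 → M/I on L4; bus BusRdX; mem=10
  op4 P0: load  L1 → S/I on L1; bus BusRd; mem=80
  op5 P1: load  L4 → S/S on L4; bus BusRd Flush; mem=81
  op6 P1: store L4 := 39 → I/M on L4; bus BusRdX; mem=81
  op7 P0: load  L0 → S/I on L0; bus BusRd; mem=60
  op8 P1: store L4 := 9 → I/M on L4; bus (none); mem=81
  op9 P1: load  L4 → I/M on L4; bus (none); mem=81
  op10 P1: load  L4 → I/M on L4; bus (none); mem=81
  op11 P0: load  L2 → S/I on L2; bus BusRd; mem=80
  op12 P1: load  L4 → I/M on L4; bus (none); mem=81
  op13 P0: load  L0 → S/I on L0; bus (none); mem=60
  op14 P0: store L4 := 86 → M/I on L4; bus BusRdX Flush; mem=9
  op15 P1: store L4 := 99 → I/M on L4; bus BusRdX Flush; mem=86
  op16 P0: load  L4 → S/S on L4; bus BusRd Flush; mem=99
  op17 P1: store L4 := 19 → I/M on L4; bus BusRdX; mem=99
  op18 P0: load  L0 → S/I on L0; bus (none); mem=60
  op19 P0: store L1 := 90 → M/I on L1; bus BusRdX; mem=80
  op20 P0: store L6 := 36 → M/I on L6; bus BusRdX; mem=10
  op21 P0: load  L6 → M/I on L6; bus (none); mem=10
  op22 P0: load  L2 → S/I on L2; bus (none); mem=80
  op23 P0: load  L1 → M/I on L1; bus (none); mem=80
  op24 P0: store L4 := 74 → M/I on L4; bus BusRdX Flush; mem=19

bus = BusRdX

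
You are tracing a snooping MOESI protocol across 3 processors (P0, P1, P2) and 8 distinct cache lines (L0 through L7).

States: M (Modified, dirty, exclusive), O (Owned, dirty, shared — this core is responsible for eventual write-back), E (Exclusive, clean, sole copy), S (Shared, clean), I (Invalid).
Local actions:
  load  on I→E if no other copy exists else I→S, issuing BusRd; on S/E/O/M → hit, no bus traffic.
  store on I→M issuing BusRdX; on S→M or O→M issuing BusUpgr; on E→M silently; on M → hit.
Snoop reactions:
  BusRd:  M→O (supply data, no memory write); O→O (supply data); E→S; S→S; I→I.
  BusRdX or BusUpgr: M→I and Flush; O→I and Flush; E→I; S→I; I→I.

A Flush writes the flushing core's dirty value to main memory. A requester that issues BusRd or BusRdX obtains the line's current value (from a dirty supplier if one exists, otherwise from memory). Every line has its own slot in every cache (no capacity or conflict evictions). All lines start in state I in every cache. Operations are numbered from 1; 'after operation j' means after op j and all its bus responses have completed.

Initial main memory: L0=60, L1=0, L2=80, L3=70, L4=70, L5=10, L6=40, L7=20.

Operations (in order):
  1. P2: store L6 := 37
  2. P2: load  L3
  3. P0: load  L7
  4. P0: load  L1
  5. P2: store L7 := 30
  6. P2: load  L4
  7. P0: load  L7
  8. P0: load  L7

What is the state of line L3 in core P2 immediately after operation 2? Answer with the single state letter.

state = E

step 1: P2: store L6 := 37  ⟶  IIM  (L6)  txn=BusRdX  M[L6]=40
step 2: P2: load  L3  ⟶  IIE  (L3)  txn=BusRd  M[L3]=70
step 3: P0: load  L7  ⟶  EII  (L7)  txn=BusRd  M[L7]=20
step 4: P0: load  L1  ⟶  EII  (L1)  txn=BusRd  M[L1]=0
step 5: P2: store L7 := 30  ⟶  IIM  (L7)  txn=BusRdX  M[L7]=20
step 6: P2: load  L4  ⟶  IIE  (L4)  txn=BusRd  M[L4]=70
step 7: P0: load  L7  ⟶  SIO  (L7)  txn=BusRd  M[L7]=20
step 8: P0: load  L7  ⟶  SIO  (L7)  txn=∅  M[L7]=20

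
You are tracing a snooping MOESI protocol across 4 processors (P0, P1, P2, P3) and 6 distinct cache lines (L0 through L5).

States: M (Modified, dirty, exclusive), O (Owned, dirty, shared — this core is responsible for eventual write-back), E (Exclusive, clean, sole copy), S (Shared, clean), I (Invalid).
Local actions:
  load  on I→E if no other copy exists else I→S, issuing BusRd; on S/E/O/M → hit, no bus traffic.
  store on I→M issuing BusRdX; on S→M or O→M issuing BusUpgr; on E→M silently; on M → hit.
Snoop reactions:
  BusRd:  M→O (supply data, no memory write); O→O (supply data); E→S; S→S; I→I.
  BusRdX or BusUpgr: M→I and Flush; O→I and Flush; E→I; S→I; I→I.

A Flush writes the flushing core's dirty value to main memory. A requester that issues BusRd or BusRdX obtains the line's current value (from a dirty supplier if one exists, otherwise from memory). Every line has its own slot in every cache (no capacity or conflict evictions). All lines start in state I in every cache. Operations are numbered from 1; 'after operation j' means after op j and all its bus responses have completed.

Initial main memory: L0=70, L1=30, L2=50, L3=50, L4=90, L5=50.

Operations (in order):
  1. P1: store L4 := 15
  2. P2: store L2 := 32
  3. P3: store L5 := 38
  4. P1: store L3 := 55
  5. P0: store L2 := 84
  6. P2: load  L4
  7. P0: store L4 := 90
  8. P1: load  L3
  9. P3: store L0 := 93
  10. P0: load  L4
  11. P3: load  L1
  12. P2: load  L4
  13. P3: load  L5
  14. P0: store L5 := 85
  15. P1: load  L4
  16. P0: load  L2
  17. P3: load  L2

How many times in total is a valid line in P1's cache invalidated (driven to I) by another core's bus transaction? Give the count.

1. P1: store L4 := 15  bus=[BusRdX]  L4: P0=I P1=M P2=I P3=I  mem[L4]=90
2. P2: store L2 := 32  bus=[BusRdX]  L2: P0=I P1=I P2=M P3=I  mem[L2]=50
3. P3: store L5 := 38  bus=[BusRdX]  L5: P0=I P1=I P2=I P3=M  mem[L5]=50
4. P1: store L3 := 55  bus=[BusRdX]  L3: P0=I P1=M P2=I P3=I  mem[L3]=50
5. P0: store L2 := 84  bus=[BusRdX,Flush]  L2: P0=M P1=I P2=I P3=I  mem[L2]=32
6. P2: load  L4  bus=[BusRd]  L4: P0=I P1=O P2=S P3=I  mem[L4]=90
7. P0: store L4 := 90  bus=[BusRdX,Flush]  L4: P0=M P1=I P2=I P3=I  mem[L4]=15
8. P1: load  L3  bus=[-]  L3: P0=I P1=M P2=I P3=I  mem[L3]=50
9. P3: store L0 := 93  bus=[BusRdX]  L0: P0=I P1=I P2=I P3=M  mem[L0]=70
10. P0: load  L4  bus=[-]  L4: P0=M P1=I P2=I P3=I  mem[L4]=15
11. P3: load  L1  bus=[BusRd]  L1: P0=I P1=I P2=I P3=E  mem[L1]=30
12. P2: load  L4  bus=[BusRd]  L4: P0=O P1=I P2=S P3=I  mem[L4]=15
13. P3: load  L5  bus=[-]  L5: P0=I P1=I P2=I P3=M  mem[L5]=50
14. P0: store L5 := 85  bus=[BusRdX,Flush]  L5: P0=M P1=I P2=I P3=I  mem[L5]=38
15. P1: load  L4  bus=[BusRd]  L4: P0=O P1=S P2=S P3=I  mem[L4]=15
16. P0: load  L2  bus=[-]  L2: P0=M P1=I P2=I P3=I  mem[L2]=32
17. P3: load  L2  bus=[BusRd]  L2: P0=O P1=I P2=I P3=S  mem[L2]=32

invalidations = 1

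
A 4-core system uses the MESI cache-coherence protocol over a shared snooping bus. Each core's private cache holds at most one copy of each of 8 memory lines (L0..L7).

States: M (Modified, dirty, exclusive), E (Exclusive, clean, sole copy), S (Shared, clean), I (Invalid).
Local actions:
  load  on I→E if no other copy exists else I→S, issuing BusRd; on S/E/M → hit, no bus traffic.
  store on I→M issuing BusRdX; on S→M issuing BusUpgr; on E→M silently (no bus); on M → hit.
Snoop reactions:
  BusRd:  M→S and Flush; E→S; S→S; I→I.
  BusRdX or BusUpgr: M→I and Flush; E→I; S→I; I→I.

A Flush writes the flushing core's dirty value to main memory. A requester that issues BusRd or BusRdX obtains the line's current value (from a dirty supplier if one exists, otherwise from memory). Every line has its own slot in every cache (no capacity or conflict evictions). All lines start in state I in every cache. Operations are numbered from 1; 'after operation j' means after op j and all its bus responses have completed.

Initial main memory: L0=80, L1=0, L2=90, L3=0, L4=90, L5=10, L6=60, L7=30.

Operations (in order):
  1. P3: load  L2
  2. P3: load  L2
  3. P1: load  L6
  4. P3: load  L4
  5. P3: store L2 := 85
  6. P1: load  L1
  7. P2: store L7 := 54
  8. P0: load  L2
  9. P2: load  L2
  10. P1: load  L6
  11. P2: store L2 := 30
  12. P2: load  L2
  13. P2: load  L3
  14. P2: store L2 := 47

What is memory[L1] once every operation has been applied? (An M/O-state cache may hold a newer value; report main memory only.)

  op1 P3: load  L2 → I/I/I/E on L2; bus BusRd; mem=90
  op2 P3: load  L2 → I/I/I/E on L2; bus (none); mem=90
  op3 P1: load  L6 → I/E/I/I on L6; bus BusRd; mem=60
  op4 P3: load  L4 → I/I/I/E on L4; bus BusRd; mem=90
  op5 P3: store L2 := 85 → I/I/I/M on L2; bus (none); mem=90
  op6 P1: load  L1 → I/E/I/I on L1; bus BusRd; mem=0
  op7 P2: store L7 := 54 → I/I/M/I on L7; bus BusRdX; mem=30
  op8 P0: load  L2 → S/I/I/S on L2; bus BusRd Flush; mem=85
  op9 P2: load  L2 → S/I/S/S on L2; bus BusRd; mem=85
  op10 P1: load  L6 → I/E/I/I on L6; bus (none); mem=60
  op11 P2: store L2 := 30 → I/I/M/I on L2; bus BusUpgr; mem=85
  op12 P2: load  L2 → I/I/M/I on L2; bus (none); mem=85
  op13 P2: load  L3 → I/I/E/I on L3; bus BusRd; mem=0
  op14 P2: store L2 := 47 → I/I/M/I on L2; bus (none); mem=85

memory[L1] = 0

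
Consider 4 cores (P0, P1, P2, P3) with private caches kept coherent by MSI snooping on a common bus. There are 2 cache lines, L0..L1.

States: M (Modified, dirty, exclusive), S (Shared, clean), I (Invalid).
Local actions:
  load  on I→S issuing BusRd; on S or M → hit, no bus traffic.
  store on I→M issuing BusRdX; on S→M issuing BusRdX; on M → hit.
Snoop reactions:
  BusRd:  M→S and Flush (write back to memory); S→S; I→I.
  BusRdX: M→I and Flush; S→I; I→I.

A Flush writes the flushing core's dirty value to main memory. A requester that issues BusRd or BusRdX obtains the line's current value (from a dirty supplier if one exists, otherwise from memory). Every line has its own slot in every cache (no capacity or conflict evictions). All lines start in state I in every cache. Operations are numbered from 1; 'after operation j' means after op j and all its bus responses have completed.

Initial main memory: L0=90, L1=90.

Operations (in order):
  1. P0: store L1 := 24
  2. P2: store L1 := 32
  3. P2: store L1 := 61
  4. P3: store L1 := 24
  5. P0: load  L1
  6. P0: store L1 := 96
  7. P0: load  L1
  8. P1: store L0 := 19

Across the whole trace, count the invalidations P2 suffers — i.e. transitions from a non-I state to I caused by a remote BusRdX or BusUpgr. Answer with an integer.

invalidations = 1

  op1 P0: store L1 := 24 → M/I/I/I on L1; bus BusRdX; mem=90
  op2 P2: store L1 := 32 → I/I/M/I on L1; bus BusRdX Flush; mem=24
  op3 P2: store L1 := 61 → I/I/M/I on L1; bus (none); mem=24
  op4 P3: store L1 := 24 → I/I/I/M on L1; bus BusRdX Flush; mem=61
  op5 P0: load  L1 → S/I/I/S on L1; bus BusRd Flush; mem=24
  op6 P0: store L1 := 96 → M/I/I/I on L1; bus BusRdX; mem=24
  op7 P0: load  L1 → M/I/I/I on L1; bus (none); mem=24
  op8 P1: store L0 := 19 → I/M/I/I on L0; bus BusRdX; mem=90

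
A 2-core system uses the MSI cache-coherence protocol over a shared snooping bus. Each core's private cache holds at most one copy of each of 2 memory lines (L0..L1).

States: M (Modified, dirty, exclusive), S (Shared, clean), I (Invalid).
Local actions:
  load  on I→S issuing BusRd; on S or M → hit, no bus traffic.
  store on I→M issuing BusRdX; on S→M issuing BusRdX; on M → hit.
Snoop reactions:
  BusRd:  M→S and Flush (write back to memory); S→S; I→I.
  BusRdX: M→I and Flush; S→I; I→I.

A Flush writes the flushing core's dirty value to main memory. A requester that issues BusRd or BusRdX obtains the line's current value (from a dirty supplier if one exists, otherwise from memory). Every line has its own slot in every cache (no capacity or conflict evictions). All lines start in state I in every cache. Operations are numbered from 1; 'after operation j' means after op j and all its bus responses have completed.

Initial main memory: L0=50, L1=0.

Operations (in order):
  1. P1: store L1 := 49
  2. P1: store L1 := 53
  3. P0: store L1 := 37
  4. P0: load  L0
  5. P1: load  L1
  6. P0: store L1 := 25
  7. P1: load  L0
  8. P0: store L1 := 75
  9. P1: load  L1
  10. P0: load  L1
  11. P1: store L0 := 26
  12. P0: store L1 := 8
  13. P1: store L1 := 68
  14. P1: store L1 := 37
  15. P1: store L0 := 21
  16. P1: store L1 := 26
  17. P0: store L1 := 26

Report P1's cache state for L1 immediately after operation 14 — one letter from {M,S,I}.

state = M

step 1: P1: store L1 := 49  ⟶  IM  (L1)  txn=BusRdX  M[L1]=0
step 2: P1: store L1 := 53  ⟶  IM  (L1)  txn=∅  M[L1]=0
step 3: P0: store L1 := 37  ⟶  MI  (L1)  txn=BusRdX+Flush  M[L1]=53
step 4: P0: load  L0  ⟶  SI  (L0)  txn=BusRd  M[L0]=50
step 5: P1: load  L1  ⟶  SS  (L1)  txn=BusRd+Flush  M[L1]=37
step 6: P0: store L1 := 25  ⟶  MI  (L1)  txn=BusRdX  M[L1]=37
step 7: P1: load  L0  ⟶  SS  (L0)  txn=BusRd  M[L0]=50
step 8: P0: store L1 := 75  ⟶  MI  (L1)  txn=∅  M[L1]=37
step 9: P1: load  L1  ⟶  SS  (L1)  txn=BusRd+Flush  M[L1]=75
step 10: P0: load  L1  ⟶  SS  (L1)  txn=∅  M[L1]=75
step 11: P1: store L0 := 26  ⟶  IM  (L0)  txn=BusRdX  M[L0]=50
step 12: P0: store L1 := 8  ⟶  MI  (L1)  txn=BusRdX  M[L1]=75
step 13: P1: store L1 := 68  ⟶  IM  (L1)  txn=BusRdX+Flush  M[L1]=8
step 14: P1: store L1 := 37  ⟶  IM  (L1)  txn=∅  M[L1]=8
step 15: P1: store L0 := 21  ⟶  IM  (L0)  txn=∅  M[L0]=50
step 16: P1: store L1 := 26  ⟶  IM  (L1)  txn=∅  M[L1]=8
step 17: P0: store L1 := 26  ⟶  MI  (L1)  txn=BusRdX+Flush  M[L1]=26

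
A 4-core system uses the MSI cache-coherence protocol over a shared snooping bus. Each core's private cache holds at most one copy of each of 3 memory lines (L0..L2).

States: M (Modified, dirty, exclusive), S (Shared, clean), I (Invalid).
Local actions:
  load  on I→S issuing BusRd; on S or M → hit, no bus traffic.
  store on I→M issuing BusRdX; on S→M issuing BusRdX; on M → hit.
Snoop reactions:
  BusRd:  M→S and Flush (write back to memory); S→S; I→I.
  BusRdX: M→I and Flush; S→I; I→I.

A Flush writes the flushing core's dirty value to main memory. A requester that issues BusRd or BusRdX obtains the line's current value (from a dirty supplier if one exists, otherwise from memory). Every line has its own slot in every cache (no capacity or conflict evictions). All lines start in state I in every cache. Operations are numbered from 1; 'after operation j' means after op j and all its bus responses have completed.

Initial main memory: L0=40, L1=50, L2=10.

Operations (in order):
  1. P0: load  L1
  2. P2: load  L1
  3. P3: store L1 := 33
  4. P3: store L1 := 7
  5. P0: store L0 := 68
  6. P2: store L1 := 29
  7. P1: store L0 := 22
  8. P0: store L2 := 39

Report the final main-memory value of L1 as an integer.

[1] P0: load  L1 | P0:S(50), P1:I, P2:I, P3:I | bus: BusRd
[2] P2: load  L1 | P0:S(50), P1:I, P2:S(50), P3:I | bus: BusRd
[3] P3: store L1 := 33 | P0:I, P1:I, P2:I, P3:M(33) | bus: BusRdX
[4] P3: store L1 := 7 | P0:I, P1:I, P2:I, P3:M(7) | bus: none
[5] P0: store L0 := 68 | P0:M(68), P1:I, P2:I, P3:I | bus: BusRdX
[6] P2: store L1 := 29 | P0:I, P1:I, P2:M(29), P3:I | bus: BusRdX,Flush
[7] P1: store L0 := 22 | P0:I, P1:M(22), P2:I, P3:I | bus: BusRdX,Flush
[8] P0: store L2 := 39 | P0:M(39), P1:I, P2:I, P3:I | bus: BusRdX

memory[L1] = 7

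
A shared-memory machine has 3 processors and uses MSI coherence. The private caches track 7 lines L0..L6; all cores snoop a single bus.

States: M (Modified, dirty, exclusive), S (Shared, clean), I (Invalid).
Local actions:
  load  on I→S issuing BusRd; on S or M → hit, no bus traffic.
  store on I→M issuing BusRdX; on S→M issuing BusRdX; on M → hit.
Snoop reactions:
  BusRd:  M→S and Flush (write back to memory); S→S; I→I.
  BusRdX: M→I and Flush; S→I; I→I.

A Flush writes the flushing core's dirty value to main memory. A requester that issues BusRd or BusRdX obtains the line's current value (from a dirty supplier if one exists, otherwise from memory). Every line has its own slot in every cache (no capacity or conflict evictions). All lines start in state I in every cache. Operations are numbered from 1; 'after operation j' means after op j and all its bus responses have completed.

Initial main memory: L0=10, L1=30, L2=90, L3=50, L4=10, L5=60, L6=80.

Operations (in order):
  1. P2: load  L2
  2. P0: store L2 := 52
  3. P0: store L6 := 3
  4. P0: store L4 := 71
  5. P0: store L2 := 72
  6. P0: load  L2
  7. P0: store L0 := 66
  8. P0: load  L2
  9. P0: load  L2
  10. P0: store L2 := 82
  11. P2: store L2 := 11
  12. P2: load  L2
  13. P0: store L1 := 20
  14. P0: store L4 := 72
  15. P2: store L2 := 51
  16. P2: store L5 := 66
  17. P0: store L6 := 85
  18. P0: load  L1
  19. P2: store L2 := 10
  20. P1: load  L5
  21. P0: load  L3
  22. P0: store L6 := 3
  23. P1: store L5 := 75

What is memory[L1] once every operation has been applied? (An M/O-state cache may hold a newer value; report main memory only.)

[1] P2: load  L2 | P0:I, P1:I, P2:S(90) | bus: BusRd
[2] P0: store L2 := 52 | P0:M(52), P1:I, P2:I | bus: BusRdX
[3] P0: store L6 := 3 | P0:M(3), P1:I, P2:I | bus: BusRdX
[4] P0: store L4 := 71 | P0:M(71), P1:I, P2:I | bus: BusRdX
[5] P0: store L2 := 72 | P0:M(72), P1:I, P2:I | bus: none
[6] P0: load  L2 | P0:M(72), P1:I, P2:I | bus: none
[7] P0: store L0 := 66 | P0:M(66), P1:I, P2:I | bus: BusRdX
[8] P0: load  L2 | P0:M(72), P1:I, P2:I | bus: none
[9] P0: load  L2 | P0:M(72), P1:I, P2:I | bus: none
[10] P0: store L2 := 82 | P0:M(82), P1:I, P2:I | bus: none
[11] P2: store L2 := 11 | P0:I, P1:I, P2:M(11) | bus: BusRdX,Flush
[12] P2: load  L2 | P0:I, P1:I, P2:M(11) | bus: none
[13] P0: store L1 := 20 | P0:M(20), P1:I, P2:I | bus: BusRdX
[14] P0: store L4 := 72 | P0:M(72), P1:I, P2:I | bus: none
[15] P2: store L2 := 51 | P0:I, P1:I, P2:M(51) | bus: none
[16] P2: store L5 := 66 | P0:I, P1:I, P2:M(66) | bus: BusRdX
[17] P0: store L6 := 85 | P0:M(85), P1:I, P2:I | bus: none
[18] P0: load  L1 | P0:M(20), P1:I, P2:I | bus: none
[19] P2: store L2 := 10 | P0:I, P1:I, P2:M(10) | bus: none
[20] P1: load  L5 | P0:I, P1:S(66), P2:S(66) | bus: BusRd,Flush
[21] P0: load  L3 | P0:S(50), P1:I, P2:I | bus: BusRd
[22] P0: store L6 := 3 | P0:M(3), P1:I, P2:I | bus: none
[23] P1: store L5 := 75 | P0:I, P1:M(75), P2:I | bus: BusRdX

memory[L1] = 30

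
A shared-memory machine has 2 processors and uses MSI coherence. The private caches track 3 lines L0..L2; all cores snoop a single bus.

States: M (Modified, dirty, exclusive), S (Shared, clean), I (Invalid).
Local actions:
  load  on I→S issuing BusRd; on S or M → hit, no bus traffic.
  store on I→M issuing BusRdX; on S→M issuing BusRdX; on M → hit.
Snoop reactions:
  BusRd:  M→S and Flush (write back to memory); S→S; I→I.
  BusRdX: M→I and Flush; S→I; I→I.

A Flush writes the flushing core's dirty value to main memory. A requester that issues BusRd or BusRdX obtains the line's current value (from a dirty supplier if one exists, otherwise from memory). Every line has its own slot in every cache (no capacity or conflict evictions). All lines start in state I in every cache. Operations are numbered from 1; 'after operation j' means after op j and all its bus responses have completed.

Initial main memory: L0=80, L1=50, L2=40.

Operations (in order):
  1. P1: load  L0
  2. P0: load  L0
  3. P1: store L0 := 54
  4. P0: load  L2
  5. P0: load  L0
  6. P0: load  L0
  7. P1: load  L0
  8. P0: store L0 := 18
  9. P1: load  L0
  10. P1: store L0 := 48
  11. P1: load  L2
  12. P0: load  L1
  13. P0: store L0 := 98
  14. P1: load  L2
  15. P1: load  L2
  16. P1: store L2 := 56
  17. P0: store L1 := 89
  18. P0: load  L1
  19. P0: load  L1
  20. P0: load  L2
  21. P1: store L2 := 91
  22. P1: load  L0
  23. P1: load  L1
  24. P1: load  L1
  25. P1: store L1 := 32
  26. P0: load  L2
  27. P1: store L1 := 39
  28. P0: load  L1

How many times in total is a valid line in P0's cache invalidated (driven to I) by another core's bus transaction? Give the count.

[1] P1: load  L0 | P0:I, P1:S(80) | bus: BusRd
[2] P0: load  L0 | P0:S(80), P1:S(80) | bus: BusRd
[3] P1: store L0 := 54 | P0:I, P1:M(54) | bus: BusRdX
[4] P0: load  L2 | P0:S(40), P1:I | bus: BusRd
[5] P0: load  L0 | P0:S(54), P1:S(54) | bus: BusRd,Flush
[6] P0: load  L0 | P0:S(54), P1:S(54) | bus: none
[7] P1: load  L0 | P0:S(54), P1:S(54) | bus: none
[8] P0: store L0 := 18 | P0:M(18), P1:I | bus: BusRdX
[9] P1: load  L0 | P0:S(18), P1:S(18) | bus: BusRd,Flush
[10] P1: store L0 := 48 | P0:I, P1:M(48) | bus: BusRdX
[11] P1: load  L2 | P0:S(40), P1:S(40) | bus: BusRd
[12] P0: load  L1 | P0:S(50), P1:I | bus: BusRd
[13] P0: store L0 := 98 | P0:M(98), P1:I | bus: BusRdX,Flush
[14] P1: load  L2 | P0:S(40), P1:S(40) | bus: none
[15] P1: load  L2 | P0:S(40), P1:S(40) | bus: none
[16] P1: store L2 := 56 | P0:I, P1:M(56) | bus: BusRdX
[17] P0: store L1 := 89 | P0:M(89), P1:I | bus: BusRdX
[18] P0: load  L1 | P0:M(89), P1:I | bus: none
[19] P0: load  L1 | P0:M(89), P1:I | bus: none
[20] P0: load  L2 | P0:S(56), P1:S(56) | bus: BusRd,Flush
[21] P1: store L2 := 91 | P0:I, P1:M(91) | bus: BusRdX
[22] P1: load  L0 | P0:S(98), P1:S(98) | bus: BusRd,Flush
[23] P1: load  L1 | P0:S(89), P1:S(89) | bus: BusRd,Flush
[24] P1: load  L1 | P0:S(89), P1:S(89) | bus: none
[25] P1: store L1 := 32 | P0:I, P1:M(32) | bus: BusRdX
[26] P0: load  L2 | P0:S(91), P1:S(91) | bus: BusRd,Flush
[27] P1: store L1 := 39 | P0:I, P1:M(39) | bus: none
[28] P0: load  L1 | P0:S(39), P1:S(39) | bus: BusRd,Flush

invalidations = 5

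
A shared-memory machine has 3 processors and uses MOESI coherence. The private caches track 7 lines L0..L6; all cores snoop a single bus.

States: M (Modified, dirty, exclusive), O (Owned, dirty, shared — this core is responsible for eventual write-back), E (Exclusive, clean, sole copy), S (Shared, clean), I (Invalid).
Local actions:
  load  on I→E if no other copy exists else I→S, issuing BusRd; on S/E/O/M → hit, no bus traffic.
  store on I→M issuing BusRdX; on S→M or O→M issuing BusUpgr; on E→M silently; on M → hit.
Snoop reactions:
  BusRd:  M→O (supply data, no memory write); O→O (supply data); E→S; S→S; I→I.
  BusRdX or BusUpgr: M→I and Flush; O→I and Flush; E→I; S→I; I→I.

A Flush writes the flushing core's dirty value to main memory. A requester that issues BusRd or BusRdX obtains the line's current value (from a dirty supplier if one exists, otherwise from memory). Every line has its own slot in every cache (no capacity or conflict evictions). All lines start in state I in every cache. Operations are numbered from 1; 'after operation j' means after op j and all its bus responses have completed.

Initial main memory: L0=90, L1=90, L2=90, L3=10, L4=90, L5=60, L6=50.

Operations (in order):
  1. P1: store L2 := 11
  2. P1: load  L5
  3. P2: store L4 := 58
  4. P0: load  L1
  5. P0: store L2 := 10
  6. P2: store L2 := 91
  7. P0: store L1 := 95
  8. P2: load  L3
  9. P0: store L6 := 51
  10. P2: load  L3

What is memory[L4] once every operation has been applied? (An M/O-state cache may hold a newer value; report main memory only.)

memory[L4] = 90

[1] P1: store L2 := 11 | P0:I, P1:M(11), P2:I | bus: BusRdX
[2] P1: load  L5 | P0:I, P1:E(60), P2:I | bus: BusRd
[3] P2: store L4 := 58 | P0:I, P1:I, P2:M(58) | bus: BusRdX
[4] P0: load  L1 | P0:E(90), P1:I, P2:I | bus: BusRd
[5] P0: store L2 := 10 | P0:M(10), P1:I, P2:I | bus: BusRdX,Flush
[6] P2: store L2 := 91 | P0:I, P1:I, P2:M(91) | bus: BusRdX,Flush
[7] P0: store L1 := 95 | P0:M(95), P1:I, P2:I | bus: none
[8] P2: load  L3 | P0:I, P1:I, P2:E(10) | bus: BusRd
[9] P0: store L6 := 51 | P0:M(51), P1:I, P2:I | bus: BusRdX
[10] P2: load  L3 | P0:I, P1:I, P2:E(10) | bus: none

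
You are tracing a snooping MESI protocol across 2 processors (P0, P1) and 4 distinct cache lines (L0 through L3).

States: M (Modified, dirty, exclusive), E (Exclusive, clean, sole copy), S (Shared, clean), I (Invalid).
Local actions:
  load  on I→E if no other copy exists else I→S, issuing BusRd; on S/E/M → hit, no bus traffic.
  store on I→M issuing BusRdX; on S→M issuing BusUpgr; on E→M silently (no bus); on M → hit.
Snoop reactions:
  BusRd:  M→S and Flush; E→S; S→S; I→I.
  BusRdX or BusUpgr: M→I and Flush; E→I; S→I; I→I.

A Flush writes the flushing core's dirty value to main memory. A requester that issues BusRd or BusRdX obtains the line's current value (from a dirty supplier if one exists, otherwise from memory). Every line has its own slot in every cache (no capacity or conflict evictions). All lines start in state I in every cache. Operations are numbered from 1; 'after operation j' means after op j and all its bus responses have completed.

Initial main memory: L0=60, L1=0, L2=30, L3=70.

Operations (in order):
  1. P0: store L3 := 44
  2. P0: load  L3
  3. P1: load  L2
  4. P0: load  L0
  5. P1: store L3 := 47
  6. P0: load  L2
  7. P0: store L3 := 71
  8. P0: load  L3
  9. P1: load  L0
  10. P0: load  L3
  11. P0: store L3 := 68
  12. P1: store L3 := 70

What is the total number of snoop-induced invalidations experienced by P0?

invalidations = 2

[1] P0: store L3 := 44 | P0:M(44), P1:I | bus: BusRdX
[2] P0: load  L3 | P0:M(44), P1:I | bus: none
[3] P1: load  L2 | P0:I, P1:E(30) | bus: BusRd
[4] P0: load  L0 | P0:E(60), P1:I | bus: BusRd
[5] P1: store L3 := 47 | P0:I, P1:M(47) | bus: BusRdX,Flush
[6] P0: load  L2 | P0:S(30), P1:S(30) | bus: BusRd
[7] P0: store L3 := 71 | P0:M(71), P1:I | bus: BusRdX,Flush
[8] P0: load  L3 | P0:M(71), P1:I | bus: none
[9] P1: load  L0 | P0:S(60), P1:S(60) | bus: BusRd
[10] P0: load  L3 | P0:M(71), P1:I | bus: none
[11] P0: store L3 := 68 | P0:M(68), P1:I | bus: none
[12] P1: store L3 := 70 | P0:I, P1:M(70) | bus: BusRdX,Flush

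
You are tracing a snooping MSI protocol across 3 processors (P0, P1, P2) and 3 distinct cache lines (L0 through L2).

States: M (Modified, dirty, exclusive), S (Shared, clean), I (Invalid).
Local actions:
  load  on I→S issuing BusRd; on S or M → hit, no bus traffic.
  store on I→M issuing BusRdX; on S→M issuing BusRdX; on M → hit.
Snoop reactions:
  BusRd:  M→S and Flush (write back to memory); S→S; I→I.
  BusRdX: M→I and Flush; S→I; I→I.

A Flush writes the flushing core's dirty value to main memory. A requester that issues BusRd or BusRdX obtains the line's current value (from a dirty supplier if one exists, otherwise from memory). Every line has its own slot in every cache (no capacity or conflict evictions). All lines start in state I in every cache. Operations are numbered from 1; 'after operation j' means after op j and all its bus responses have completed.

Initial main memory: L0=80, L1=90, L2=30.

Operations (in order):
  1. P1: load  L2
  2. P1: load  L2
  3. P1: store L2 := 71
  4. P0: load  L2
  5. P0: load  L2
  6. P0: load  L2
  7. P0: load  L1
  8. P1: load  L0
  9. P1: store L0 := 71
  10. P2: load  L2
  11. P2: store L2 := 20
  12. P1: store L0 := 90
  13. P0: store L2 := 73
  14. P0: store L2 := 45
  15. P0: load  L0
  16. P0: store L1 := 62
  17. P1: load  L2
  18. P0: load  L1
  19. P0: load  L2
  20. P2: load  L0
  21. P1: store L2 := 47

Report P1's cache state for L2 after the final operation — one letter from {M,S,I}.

state = M

  op1 P1: load  L2 → I/S/I on L2; bus BusRd; mem=30
  op2 P1: load  L2 → I/S/I on L2; bus (none); mem=30
  op3 P1: store L2 := 71 → I/M/I on L2; bus BusRdX; mem=30
  op4 P0: load  L2 → S/S/I on L2; bus BusRd Flush; mem=71
  op5 P0: load  L2 → S/S/I on L2; bus (none); mem=71
  op6 P0: load  L2 → S/S/I on L2; bus (none); mem=71
  op7 P0: load  L1 → S/I/I on L1; bus BusRd; mem=90
  op8 P1: load  L0 → I/S/I on L0; bus BusRd; mem=80
  op9 P1: store L0 := 71 → I/M/I on L0; bus BusRdX; mem=80
  op10 P2: load  L2 → S/S/S on L2; bus BusRd; mem=71
  op11 P2: store L2 := 20 → I/I/M on L2; bus BusRdX; mem=71
  op12 P1: store L0 := 90 → I/M/I on L0; bus (none); mem=80
  op13 P0: store L2 := 73 → M/I/I on L2; bus BusRdX Flush; mem=20
  op14 P0: store L2 := 45 → M/I/I on L2; bus (none); mem=20
  op15 P0: load  L0 → S/S/I on L0; bus BusRd Flush; mem=90
  op16 P0: store L1 := 62 → M/I/I on L1; bus BusRdX; mem=90
  op17 P1: load  L2 → S/S/I on L2; bus BusRd Flush; mem=45
  op18 P0: load  L1 → M/I/I on L1; bus (none); mem=90
  op19 P0: load  L2 → S/S/I on L2; bus (none); mem=45
  op20 P2: load  L0 → S/S/S on L0; bus BusRd; mem=90
  op21 P1: store L2 := 47 → I/M/I on L2; bus BusRdX; mem=45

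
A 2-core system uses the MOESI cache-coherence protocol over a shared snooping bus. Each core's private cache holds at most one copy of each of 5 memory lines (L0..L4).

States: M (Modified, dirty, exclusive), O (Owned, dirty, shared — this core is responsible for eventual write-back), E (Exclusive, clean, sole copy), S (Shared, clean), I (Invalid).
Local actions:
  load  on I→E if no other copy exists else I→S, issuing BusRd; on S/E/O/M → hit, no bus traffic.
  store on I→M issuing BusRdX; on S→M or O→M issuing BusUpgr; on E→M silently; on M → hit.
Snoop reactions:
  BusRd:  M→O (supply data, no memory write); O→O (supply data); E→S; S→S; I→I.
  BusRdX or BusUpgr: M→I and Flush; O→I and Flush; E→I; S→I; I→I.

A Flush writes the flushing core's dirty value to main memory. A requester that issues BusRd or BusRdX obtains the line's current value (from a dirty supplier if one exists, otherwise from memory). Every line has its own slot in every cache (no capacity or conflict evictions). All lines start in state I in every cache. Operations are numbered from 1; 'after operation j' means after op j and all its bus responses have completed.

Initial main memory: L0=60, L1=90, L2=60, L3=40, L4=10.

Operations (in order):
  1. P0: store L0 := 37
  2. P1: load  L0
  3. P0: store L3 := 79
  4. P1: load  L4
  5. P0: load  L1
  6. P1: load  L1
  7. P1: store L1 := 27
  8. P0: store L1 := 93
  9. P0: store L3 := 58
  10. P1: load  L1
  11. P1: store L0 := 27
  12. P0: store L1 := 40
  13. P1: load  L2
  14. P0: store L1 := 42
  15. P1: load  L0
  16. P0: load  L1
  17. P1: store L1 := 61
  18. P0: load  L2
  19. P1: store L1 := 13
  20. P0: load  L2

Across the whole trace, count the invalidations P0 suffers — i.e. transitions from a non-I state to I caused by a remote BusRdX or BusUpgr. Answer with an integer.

[1] P0: store L0 := 37 | P0:M(37), P1:I | bus: BusRdX
[2] P1: load  L0 | P0:O(37), P1:S(37) | bus: BusRd
[3] P0: store L3 := 79 | P0:M(79), P1:I | bus: BusRdX
[4] P1: load  L4 | P0:I, P1:E(10) | bus: BusRd
[5] P0: load  L1 | P0:E(90), P1:I | bus: BusRd
[6] P1: load  L1 | P0:S(90), P1:S(90) | bus: BusRd
[7] P1: store L1 := 27 | P0:I, P1:M(27) | bus: BusUpgr
[8] P0: store L1 := 93 | P0:M(93), P1:I | bus: BusRdX,Flush
[9] P0: store L3 := 58 | P0:M(58), P1:I | bus: none
[10] P1: load  L1 | P0:O(93), P1:S(93) | bus: BusRd
[11] P1: store L0 := 27 | P0:I, P1:M(27) | bus: BusUpgr,Flush
[12] P0: store L1 := 40 | P0:M(40), P1:I | bus: BusUpgr
[13] P1: load  L2 | P0:I, P1:E(60) | bus: BusRd
[14] P0: store L1 := 42 | P0:M(42), P1:I | bus: none
[15] P1: load  L0 | P0:I, P1:M(27) | bus: none
[16] P0: load  L1 | P0:M(42), P1:I | bus: none
[17] P1: store L1 := 61 | P0:I, P1:M(61) | bus: BusRdX,Flush
[18] P0: load  L2 | P0:S(60), P1:S(60) | bus: BusRd
[19] P1: store L1 := 13 | P0:I, P1:M(13) | bus: none
[20] P0: load  L2 | P0:S(60), P1:S(60) | bus: none

invalidations = 3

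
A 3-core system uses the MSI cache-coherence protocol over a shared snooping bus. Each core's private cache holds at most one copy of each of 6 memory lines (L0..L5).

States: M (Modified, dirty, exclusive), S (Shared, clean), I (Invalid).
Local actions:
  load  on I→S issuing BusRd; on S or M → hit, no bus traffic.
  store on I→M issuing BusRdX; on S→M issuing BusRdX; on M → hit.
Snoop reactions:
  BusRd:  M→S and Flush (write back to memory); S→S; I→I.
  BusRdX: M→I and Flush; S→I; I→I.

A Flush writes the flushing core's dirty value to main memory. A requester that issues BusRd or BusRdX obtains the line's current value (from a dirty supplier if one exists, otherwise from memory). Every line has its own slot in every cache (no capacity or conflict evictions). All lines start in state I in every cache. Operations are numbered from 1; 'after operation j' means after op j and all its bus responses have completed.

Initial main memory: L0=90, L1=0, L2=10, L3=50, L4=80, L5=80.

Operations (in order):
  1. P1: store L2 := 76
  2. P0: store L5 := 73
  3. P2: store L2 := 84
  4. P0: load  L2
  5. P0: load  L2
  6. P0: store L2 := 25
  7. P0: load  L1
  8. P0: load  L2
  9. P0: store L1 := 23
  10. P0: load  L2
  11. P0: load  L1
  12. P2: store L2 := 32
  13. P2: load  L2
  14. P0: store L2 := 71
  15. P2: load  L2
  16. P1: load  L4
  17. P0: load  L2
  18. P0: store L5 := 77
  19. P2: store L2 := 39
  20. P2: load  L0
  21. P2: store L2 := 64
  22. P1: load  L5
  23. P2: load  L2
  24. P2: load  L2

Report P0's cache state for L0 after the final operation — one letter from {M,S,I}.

state = I

1. P1: store L2 := 76  bus=[BusRdX]  L2: P0=I P1=M P2=I  mem[L2]=10
2. P0: store L5 := 73  bus=[BusRdX]  L5: P0=M P1=I P2=I  mem[L5]=80
3. P2: store L2 := 84  bus=[BusRdX,Flush]  L2: P0=I P1=I P2=M  mem[L2]=76
4. P0: load  L2  bus=[BusRd,Flush]  L2: P0=S P1=I P2=S  mem[L2]=84
5. P0: load  L2  bus=[-]  L2: P0=S P1=I P2=S  mem[L2]=84
6. P0: store L2 := 25  bus=[BusRdX]  L2: P0=M P1=I P2=I  mem[L2]=84
7. P0: load  L1  bus=[BusRd]  L1: P0=S P1=I P2=I  mem[L1]=0
8. P0: load  L2  bus=[-]  L2: P0=M P1=I P2=I  mem[L2]=84
9. P0: store L1 := 23  bus=[BusRdX]  L1: P0=M P1=I P2=I  mem[L1]=0
10. P0: load  L2  bus=[-]  L2: P0=M P1=I P2=I  mem[L2]=84
11. P0: load  L1  bus=[-]  L1: P0=M P1=I P2=I  mem[L1]=0
12. P2: store L2 := 32  bus=[BusRdX,Flush]  L2: P0=I P1=I P2=M  mem[L2]=25
13. P2: load  L2  bus=[-]  L2: P0=I P1=I P2=M  mem[L2]=25
14. P0: store L2 := 71  bus=[BusRdX,Flush]  L2: P0=M P1=I P2=I  mem[L2]=32
15. P2: load  L2  bus=[BusRd,Flush]  L2: P0=S P1=I P2=S  mem[L2]=71
16. P1: load  L4  bus=[BusRd]  L4: P0=I P1=S P2=I  mem[L4]=80
17. P0: load  L2  bus=[-]  L2: P0=S P1=I P2=S  mem[L2]=71
18. P0: store L5 := 77  bus=[-]  L5: P0=M P1=I P2=I  mem[L5]=80
19. P2: store L2 := 39  bus=[BusRdX]  L2: P0=I P1=I P2=M  mem[L2]=71
20. P2: load  L0  bus=[BusRd]  L0: P0=I P1=I P2=S  mem[L0]=90
21. P2: store L2 := 64  bus=[-]  L2: P0=I P1=I P2=M  mem[L2]=71
22. P1: load  L5  bus=[BusRd,Flush]  L5: P0=S P1=S P2=I  mem[L5]=77
23. P2: load  L2  bus=[-]  L2: P0=I P1=I P2=M  mem[L2]=71
24. P2: load  L2  bus=[-]  L2: P0=I P1=I P2=M  mem[L2]=71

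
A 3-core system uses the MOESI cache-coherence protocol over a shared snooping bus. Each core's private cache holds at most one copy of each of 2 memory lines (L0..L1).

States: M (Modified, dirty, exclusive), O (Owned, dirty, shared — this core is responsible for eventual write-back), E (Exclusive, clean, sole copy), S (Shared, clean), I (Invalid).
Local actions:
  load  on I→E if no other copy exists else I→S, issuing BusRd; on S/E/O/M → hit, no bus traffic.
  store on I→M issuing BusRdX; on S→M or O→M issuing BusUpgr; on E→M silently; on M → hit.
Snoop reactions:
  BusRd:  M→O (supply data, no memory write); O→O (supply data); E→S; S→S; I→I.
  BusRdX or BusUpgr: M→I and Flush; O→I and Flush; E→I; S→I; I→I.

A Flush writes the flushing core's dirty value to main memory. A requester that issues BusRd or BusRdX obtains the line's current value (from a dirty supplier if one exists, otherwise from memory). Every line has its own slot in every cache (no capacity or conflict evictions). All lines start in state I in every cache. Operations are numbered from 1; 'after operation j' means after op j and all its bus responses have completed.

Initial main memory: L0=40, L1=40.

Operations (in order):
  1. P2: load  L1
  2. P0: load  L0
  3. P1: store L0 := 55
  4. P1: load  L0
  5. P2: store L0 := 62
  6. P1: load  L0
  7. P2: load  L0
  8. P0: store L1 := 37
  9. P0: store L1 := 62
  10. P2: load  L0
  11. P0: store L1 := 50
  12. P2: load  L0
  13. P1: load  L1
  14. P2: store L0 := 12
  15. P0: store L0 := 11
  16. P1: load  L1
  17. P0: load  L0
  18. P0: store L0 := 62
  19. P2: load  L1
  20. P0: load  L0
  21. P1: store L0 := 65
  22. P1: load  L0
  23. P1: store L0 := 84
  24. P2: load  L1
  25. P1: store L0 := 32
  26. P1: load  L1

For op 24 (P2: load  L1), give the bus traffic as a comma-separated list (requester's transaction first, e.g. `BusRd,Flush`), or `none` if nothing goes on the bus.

bus = none

[1] P2: load  L1 | P0:I, P1:I, P2:E(40) | bus: BusRd
[2] P0: load  L0 | P0:E(40), P1:I, P2:I | bus: BusRd
[3] P1: store L0 := 55 | P0:I, P1:M(55), P2:I | bus: BusRdX
[4] P1: load  L0 | P0:I, P1:M(55), P2:I | bus: none
[5] P2: store L0 := 62 | P0:I, P1:I, P2:M(62) | bus: BusRdX,Flush
[6] P1: load  L0 | P0:I, P1:S(62), P2:O(62) | bus: BusRd
[7] P2: load  L0 | P0:I, P1:S(62), P2:O(62) | bus: none
[8] P0: store L1 := 37 | P0:M(37), P1:I, P2:I | bus: BusRdX
[9] P0: store L1 := 62 | P0:M(62), P1:I, P2:I | bus: none
[10] P2: load  L0 | P0:I, P1:S(62), P2:O(62) | bus: none
[11] P0: store L1 := 50 | P0:M(50), P1:I, P2:I | bus: none
[12] P2: load  L0 | P0:I, P1:S(62), P2:O(62) | bus: none
[13] P1: load  L1 | P0:O(50), P1:S(50), P2:I | bus: BusRd
[14] P2: store L0 := 12 | P0:I, P1:I, P2:M(12) | bus: BusUpgr
[15] P0: store L0 := 11 | P0:M(11), P1:I, P2:I | bus: BusRdX,Flush
[16] P1: load  L1 | P0:O(50), P1:S(50), P2:I | bus: none
[17] P0: load  L0 | P0:M(11), P1:I, P2:I | bus: none
[18] P0: store L0 := 62 | P0:M(62), P1:I, P2:I | bus: none
[19] P2: load  L1 | P0:O(50), P1:S(50), P2:S(50) | bus: BusRd
[20] P0: load  L0 | P0:M(62), P1:I, P2:I | bus: none
[21] P1: store L0 := 65 | P0:I, P1:M(65), P2:I | bus: BusRdX,Flush
[22] P1: load  L0 | P0:I, P1:M(65), P2:I | bus: none
[23] P1: store L0 := 84 | P0:I, P1:M(84), P2:I | bus: none
[24] P2: load  L1 | P0:O(50), P1:S(50), P2:S(50) | bus: none
[25] P1: store L0 := 32 | P0:I, P1:M(32), P2:I | bus: none
[26] P1: load  L1 | P0:O(50), P1:S(50), P2:S(50) | bus: none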